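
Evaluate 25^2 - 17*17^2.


x^2 - d*y^2
= 25^2 - 17*17^2
= 625 - 4913
= -4288

-4288


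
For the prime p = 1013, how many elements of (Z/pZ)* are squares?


For prime p, the number of non-zero quadratic residues is (p-1)/2.
= (1013-1)/2
= 506

506


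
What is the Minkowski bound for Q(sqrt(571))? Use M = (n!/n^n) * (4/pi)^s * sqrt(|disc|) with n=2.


d = 571, d mod 4 = 3, so disc(K) = 4d = 2284; |disc(K)| = 2284
Real quadratic field, so n = 2, s = r2 = 0, r1 = 2
M = (n!/n^n) * (4/pi)^s * sqrt(|disc(K)|) = (2!/2^2) * (4/pi)^0 * sqrt(2284)
= 0.5 * 1.000000 * 47.791213
= 23.8956

23.8956


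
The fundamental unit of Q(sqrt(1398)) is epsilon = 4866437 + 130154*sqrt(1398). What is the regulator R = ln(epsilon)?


epsilon = 4866437 + 130154*sqrt(1398)
= 9.7329e+06
R = ln(9.7329e+06)
= 16.0910

16.0910


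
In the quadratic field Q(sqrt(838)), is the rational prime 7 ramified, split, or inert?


K = Q(sqrt(838)). Since d mod 4 = 2, disc(K) = 3352.
Check p | disc: 3352 mod 7 = 6.
p does not divide disc. Compute Legendre symbol (d/p):
5^((7-1)/2) mod 7 = -1
(d/p) = -1, so p is inert: (p) stays prime with e=1, f=2, g=1.
Therefore p is inert.

inert


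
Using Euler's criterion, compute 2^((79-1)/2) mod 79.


p = 79 is prime and the exponent is (p-1)/2 = 39, so by Euler's criterion 2^39 = (2/79) = +1 or -1 mod 79.
Compute by square-and-multiply:
  39 = 32 + 4 + 2 + 1 (binary 100111)
  Repeated squaring mod 79: 2^1 = 2, 2^2 = 4, 2^4 = 16, 2^8 = 19, 2^16 = 45, 2^32 = 50
  2^39 = 2^32 * 2^4 * 2^2 * 2^1 = 50 * 16 * 4 * 2 mod 79
    50 * 16 = 800 = 10 mod 79
    10 * 4 = 40 = 40 mod 79
    40 * 2 = 80 = 1 mod 79
  2^39 = 1 mod 79
Result 1: 2 is a quadratic residue mod 79.
2^39 mod 79 = 1

1


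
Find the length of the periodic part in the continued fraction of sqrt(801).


Run the CF algorithm for sqrt(801).
a_0 = floor(sqrt(801)) = 28; set m_0=0, q_0=1.
Recurrence: m' = q*a - m,  q' = (d - m'^2)/q,  a' = floor((a_0 + m')/q').
  step 1: m=28, q=17, a=3
  step 2: m=23, q=16, a=3
  step 3: m=25, q=11, a=4
  step 4: m=19, q=40, a=1
  step 5: m=21, q=9, a=5
  step 6: m=24, q=25, a=2
  step 7: m=26, q=5, a=10
  step 8: m=24, q=45, a=1
  step 9: m=21, q=8, a=6
  step 10: m=27, q=9, a=6
  step 11: m=27, q=8, a=6
  step 12: m=21, q=45, a=1
  step 13: m=24, q=5, a=10
  step 14: m=26, q=25, a=2
  step 15: m=24, q=9, a=5
  step 16: m=21, q=40, a=1
  step 17: m=19, q=11, a=4
  step 18: m=25, q=16, a=3
  step 19: m=23, q=17, a=3
  step 20: m=28, q=1, a=56
a_20 = 2*a_0 = 56, so the period closes here.
sqrt(801) = [28; 3, 3, 4, 1, 5, 2, 10, 1, 6, 6, 6, 1, 10, 2, 5, 1, 4, 3, 3, 56]
Period length = 20

20


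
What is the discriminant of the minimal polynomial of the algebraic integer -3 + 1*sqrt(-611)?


The element -3 + 1*sqrt(-611) has minimal polynomial:
x^2 + 6*x + 620
Discriminant = (6)^2 - 4*(620)
= 36 - 2480
= -2444

-2444


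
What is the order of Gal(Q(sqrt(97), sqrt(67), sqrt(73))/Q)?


The 3 square roots of distinct primes are multiplicatively independent over Q,
so [K:Q] = 2^3 and Gal(K/Q) is isomorphic to (Z/2Z)^3.
|Gal| = 2^3 = 8

8


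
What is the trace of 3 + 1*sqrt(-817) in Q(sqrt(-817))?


Tr(a + b*sqrt(d)) = (a + b*sqrt(d)) + (a - b*sqrt(d)) = 2a
= 2 * (3)
= 6

6


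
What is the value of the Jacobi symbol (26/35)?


Compute (26/35) via quadratic reciprocity:
  pull out 2: (2/35) = -1  (since 35 mod 8 = 3)
  reciprocity: (13/35) -> +(35/13)
  reduce: (9/13)
  reciprocity: (9/13) -> +(13/9)
  reduce: (4/9)
  pull out 2: (2/9) = +1  (since 9 mod 8 = 1)
  pull out 2: (2/9) = +1  (since 9 mod 8 = 1)
  (1/9) = 1
Product of signs = -1

-1


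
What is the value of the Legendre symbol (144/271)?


p = 271 is prime, so compute (144/271) with the reciprocity algorithm (Jacobi-symbol steps: pull out 2s via (2/n), flip via reciprocity, reduce):
  pull out 2: (2/271) = +1  (since 271 mod 8 = 7)
  pull out 2: (2/271) = +1  (since 271 mod 8 = 7)
  pull out 2: (2/271) = +1  (since 271 mod 8 = 7)
  pull out 2: (2/271) = +1  (since 271 mod 8 = 7)
  reciprocity: (9/271) -> +(271/9)
  reduce: (1/9)
  (1/9) = 1
Product of signs = 1
(144/271) = 1

1


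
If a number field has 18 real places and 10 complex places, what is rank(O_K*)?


By Dirichlet's unit theorem:
rank = r1 + r2 - 1
= 18 + 10 - 1
= 27

27


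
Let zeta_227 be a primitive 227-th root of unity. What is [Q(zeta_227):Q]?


The degree equals Euler's totient phi(227).
227 = 227
phi(227) = 226

226


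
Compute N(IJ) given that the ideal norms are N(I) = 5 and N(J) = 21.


N(IJ) = N(I) * N(J)
= 5 * 21
= 105

105


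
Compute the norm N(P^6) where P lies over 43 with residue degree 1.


N(P^a) = p^(a*f)
= 43^(6*1)
= 43^6
= 6321363049

6321363049


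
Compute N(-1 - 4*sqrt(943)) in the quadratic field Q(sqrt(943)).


N(a + b*sqrt(d)) = a^2 - d*b^2
= (-1)^2 - (943)*(-4)^2
= 1 - 15088
= -15087

-15087


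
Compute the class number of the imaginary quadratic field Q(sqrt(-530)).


K = Q(sqrt(-530)). d mod 4 = 2, so D = disc(K) = 4d = -2120
h(K) equals the number of primitive reduced positive-definite forms (a, b, c) = a*x^2 + b*x*y + c*y^2 with b^2 - 4ac = D,
where reduced means |b| <= a <= c, with b >= 0 whenever |b| = a or a = c, and primitive means gcd(a, b, c) = 1.
Reduced forces 3a^2 <= |D| = 2120, so 1 <= a <= 26; b must have the parity of D, and c = (b^2 - D)/(4a) must be an integer >= a.
Enumerate a = 1..26, b in [-a, a]:
  a=1: (1, 0, 530)  [1]
  a=2: (2, 0, 265)  [1]
  a=3: (3, -2, 177), (3, 2, 177)  [2]
  a=4: none
  a=5: (5, 0, 106)  [1]
  a=6: (6, -4, 89), (6, 4, 89)  [2]
  a=7: (7, -6, 77), (7, 6, 77)  [2]
  a=8: none
  a=9: (9, -2, 59), (9, 2, 59)  [2]
  a=10: (10, 0, 53)  [1]
  a=11: (11, -6, 49), (11, 6, 49)  [2]
  a=12: none
  a=13: (13, -8, 42), (13, 8, 42)  [2]
  a=14: (14, -8, 39), (14, 8, 39)  [2]
  a=15: (15, -10, 37), (15, 10, 37)  [2]
  a=16..17: none
  a=18: (18, -16, 33), (18, 16, 33)  [2]
  a=19..20: none
  a=21: (21, -20, 30), (21, -8, 26), (21, 8, 26), (21, 20, 30)  [4]
  a=22: (22, -16, 27), (22, 16, 27)  [2]
  a=23..26: none
Total reduced forms: 1 + 1 + 2 + 1 + 2 + 2 + 2 + 1 + 2 + 2 + 2 + 2 + 2 + 4 + 2 = 28
h = 28

28


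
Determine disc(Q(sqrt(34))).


For K = Q(sqrt(d)) with d squarefree: disc(K) = d if d = 1 mod 4, and disc(K) = 4d if d = 2 or 3 mod 4.
Here d = 34, and d mod 4 = 2.
d = 2 mod 4, not 1 (O_K = Z[sqrt(d)]), so disc(K) = 4d = 4 * (34) = 136

136


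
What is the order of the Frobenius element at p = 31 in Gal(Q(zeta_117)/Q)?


The Frobenius at p in Gal(Q(zeta_n)/Q) = (Z/nZ)* is the class of p, so its order is ord_117(31), the smallest k >= 1 with 31^k = 1 mod 117.
n = 117 = 3^2 * 13, phi(117) = 72; the order divides phi(n).
Divisors of 72: 1, 2, 3, 4, 6, 8, 9, 12, 18, 24, 36, 72
Repeated squaring mod 117: 31^1 = 31, 31^2 = 25, 31^4 = 40, 31^8 = 79, 31^16 = 40, 31^32 = 79, 31^64 = 40
Test divisors in increasing order:
  k=1: 31^1 = 31 mod 117
  k=2: 31^2 = 25 mod 117
  k=3: 31^3 = 25 * 31 = 73 mod 117
  k=4: 31^4 = 40 mod 117
  k=6: 31^6 = 40 * 25 = 64 mod 117
  k=8: 31^8 = 79 mod 117
  k=9: 31^9 = 79 * 31 = 109 mod 117
  k=12: 31^12 = 79 * 40 = 1 mod 117  <- first divisor giving 1
Order = 12

12


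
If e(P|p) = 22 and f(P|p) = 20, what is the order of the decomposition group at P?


|D_P| = e * f
= 22 * 20
= 440

440


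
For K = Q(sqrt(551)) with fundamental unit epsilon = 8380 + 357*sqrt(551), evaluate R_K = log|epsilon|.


epsilon = 8380 + 357*sqrt(551)
= 16759.9999
R = ln(16759.9999)
= 9.7268

9.7268


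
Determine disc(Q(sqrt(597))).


For K = Q(sqrt(d)) with d squarefree: disc(K) = d if d = 1 mod 4, and disc(K) = 4d if d = 2 or 3 mod 4.
Here d = 597, and d mod 4 = 1.
d = 1 mod 4 (O_K = Z[(1+sqrt(d))/2]), so disc(K) = d = 597

597


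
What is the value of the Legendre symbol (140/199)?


p = 199 is prime, so compute (140/199) with the reciprocity algorithm (Jacobi-symbol steps: pull out 2s via (2/n), flip via reciprocity, reduce):
  pull out 2: (2/199) = +1  (since 199 mod 8 = 7)
  pull out 2: (2/199) = +1  (since 199 mod 8 = 7)
  reciprocity: (35/199) -> -(199/35)
  reduce: (24/35)
  pull out 2: (2/35) = -1  (since 35 mod 8 = 3)
  pull out 2: (2/35) = -1  (since 35 mod 8 = 3)
  pull out 2: (2/35) = -1  (since 35 mod 8 = 3)
  reciprocity: (3/35) -> -(35/3)
  reduce: (2/3)
  pull out 2: (2/3) = -1  (since 3 mod 8 = 3)
  (1/3) = 1
Product of signs = 1
(140/199) = 1

1


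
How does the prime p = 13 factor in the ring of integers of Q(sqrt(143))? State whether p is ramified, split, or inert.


K = Q(sqrt(143)). Since d mod 4 = 3, disc(K) = 572.
Check p | disc: 572 mod 13 = 0.
p divides disc, so p ramifies: (p) = P^2 with e=2, f=1, g=1.
Therefore p is ramified.

ramified


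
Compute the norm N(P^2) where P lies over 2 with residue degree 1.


N(P^a) = p^(a*f)
= 2^(2*1)
= 2^2
= 4

4


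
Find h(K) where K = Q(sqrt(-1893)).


K = Q(sqrt(-1893)). d mod 4 = 3, so D = disc(K) = 4d = -7572
h(K) equals the number of primitive reduced positive-definite forms (a, b, c) = a*x^2 + b*x*y + c*y^2 with b^2 - 4ac = D,
where reduced means |b| <= a <= c, with b >= 0 whenever |b| = a or a = c, and primitive means gcd(a, b, c) = 1.
Reduced forces 3a^2 <= |D| = 7572, so 1 <= a <= 50; b must have the parity of D, and c = (b^2 - D)/(4a) must be an integer >= a.
Enumerate a = 1..50, b in [-a, a]:
  a=1: (1, 0, 1893)  [1]
  a=2: (2, 2, 947)  [1]
  a=3: (3, 0, 631)  [1]
  a=4..5: none
  a=6: (6, 6, 317)  [1]
  a=7: (7, -4, 271), (7, 4, 271)  [2]
  a=8..13: none
  a=14: (14, -10, 137), (14, 10, 137)  [2]
  a=15..18: none
  a=19: (19, -16, 103), (19, 16, 103)  [2]
  a=20: none
  a=21: (21, -18, 94), (21, 18, 94)  [2]
  a=22: none
  a=23: (23, -8, 83), (23, 8, 83)  [2]
  a=24..37: none
  a=38: (38, -22, 53), (38, 22, 53)  [2]
  a=39..41: none
  a=42: (42, -18, 47), (42, 18, 47)  [2]
  a=43..45: none
  a=46: (46, -38, 49), (46, 38, 49)  [2]
  a=47..50: none
Total reduced forms: 1 + 1 + 1 + 1 + 2 + 2 + 2 + 2 + 2 + 2 + 2 + 2 = 20
h = 20

20


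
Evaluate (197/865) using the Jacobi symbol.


Compute (197/865) via quadratic reciprocity:
  reciprocity: (197/865) -> +(865/197)
  reduce: (77/197)
  reciprocity: (77/197) -> +(197/77)
  reduce: (43/77)
  reciprocity: (43/77) -> +(77/43)
  reduce: (34/43)
  pull out 2: (2/43) = -1  (since 43 mod 8 = 3)
  reciprocity: (17/43) -> +(43/17)
  reduce: (9/17)
  reciprocity: (9/17) -> +(17/9)
  reduce: (8/9)
  pull out 2: (2/9) = +1  (since 9 mod 8 = 1)
  pull out 2: (2/9) = +1  (since 9 mod 8 = 1)
  pull out 2: (2/9) = +1  (since 9 mod 8 = 1)
  (1/9) = 1
Product of signs = -1

-1


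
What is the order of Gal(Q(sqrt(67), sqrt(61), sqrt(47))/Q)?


The 3 square roots of distinct primes are multiplicatively independent over Q,
so [K:Q] = 2^3 and Gal(K/Q) is isomorphic to (Z/2Z)^3.
|Gal| = 2^3 = 8

8


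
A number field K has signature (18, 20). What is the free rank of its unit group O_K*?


By Dirichlet's unit theorem:
rank = r1 + r2 - 1
= 18 + 20 - 1
= 37

37


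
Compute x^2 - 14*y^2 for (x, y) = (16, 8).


x^2 - d*y^2
= 16^2 - 14*8^2
= 256 - 896
= -640

-640


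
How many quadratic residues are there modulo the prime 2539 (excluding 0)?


For prime p, the number of non-zero quadratic residues is (p-1)/2.
= (2539-1)/2
= 1269

1269


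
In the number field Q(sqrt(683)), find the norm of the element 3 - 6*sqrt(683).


N(a + b*sqrt(d)) = a^2 - d*b^2
= (3)^2 - (683)*(-6)^2
= 9 - 24588
= -24579

-24579


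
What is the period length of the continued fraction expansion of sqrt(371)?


Run the CF algorithm for sqrt(371).
a_0 = floor(sqrt(371)) = 19; set m_0=0, q_0=1.
Recurrence: m' = q*a - m,  q' = (d - m'^2)/q,  a' = floor((a_0 + m')/q').
  step 1: m=19, q=10, a=3
  step 2: m=11, q=25, a=1
  step 3: m=14, q=7, a=4
  step 4: m=14, q=25, a=1
  step 5: m=11, q=10, a=3
  step 6: m=19, q=1, a=38
a_6 = 2*a_0 = 38, so the period closes here.
sqrt(371) = [19; 3, 1, 4, 1, 3, 38]
Period length = 6

6


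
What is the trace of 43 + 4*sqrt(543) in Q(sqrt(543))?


Tr(a + b*sqrt(d)) = (a + b*sqrt(d)) + (a - b*sqrt(d)) = 2a
= 2 * (43)
= 86

86


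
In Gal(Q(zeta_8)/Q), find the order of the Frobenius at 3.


The Frobenius at p in Gal(Q(zeta_n)/Q) = (Z/nZ)* is the class of p, so its order is ord_8(3), the smallest k >= 1 with 3^k = 1 mod 8.
n = 8 = 2^3, phi(8) = 4; the order divides phi(n).
Divisors of 4: 1, 2, 4
Repeated squaring mod 8: 3^1 = 3, 3^2 = 1, 3^4 = 1
Test divisors in increasing order:
  k=1: 3^1 = 3 mod 8
  k=2: 3^2 = 1 mod 8  <- first divisor giving 1
Order = 2

2


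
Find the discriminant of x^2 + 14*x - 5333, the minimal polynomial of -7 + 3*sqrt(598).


The element -7 + 3*sqrt(598) has minimal polynomial:
x^2 + 14*x - 5333
Discriminant = (14)^2 - 4*(-5333)
= 196 + 21332
= 21528

21528


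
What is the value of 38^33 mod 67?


p = 67 is prime and the exponent is (p-1)/2 = 33, so by Euler's criterion 38^33 = (38/67) = +1 or -1 mod 67.
Compute by square-and-multiply:
  33 = 32 + 1 (binary 100001)
  Repeated squaring mod 67: 38^1 = 38, 38^2 = 37, 38^4 = 29, 38^8 = 37, 38^16 = 29, 38^32 = 37
  38^33 = 38^32 * 38^1 = 37 * 38 mod 67
    37 * 38 = 1406 = 66 mod 67
  38^33 = 66 mod 67
Result 66 = p - 1 = -1 mod 67: 38 is a quadratic non-residue mod 67. As a residue in [0, p-1] the value is 66.
38^33 mod 67 = 66

66


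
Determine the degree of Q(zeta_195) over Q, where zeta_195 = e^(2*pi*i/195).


The degree equals Euler's totient phi(195).
195 = 3 * 5 * 13
phi(195) = 96

96


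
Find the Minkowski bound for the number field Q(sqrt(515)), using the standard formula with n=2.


d = 515, d mod 4 = 3, so disc(K) = 4d = 2060; |disc(K)| = 2060
Real quadratic field, so n = 2, s = r2 = 0, r1 = 2
M = (n!/n^n) * (4/pi)^s * sqrt(|disc(K)|) = (2!/2^2) * (4/pi)^0 * sqrt(2060)
= 0.5 * 1.000000 * 45.387223
= 22.6936

22.6936


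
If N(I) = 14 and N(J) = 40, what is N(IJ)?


N(IJ) = N(I) * N(J)
= 14 * 40
= 560

560


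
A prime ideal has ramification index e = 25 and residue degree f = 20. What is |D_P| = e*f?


|D_P| = e * f
= 25 * 20
= 500

500


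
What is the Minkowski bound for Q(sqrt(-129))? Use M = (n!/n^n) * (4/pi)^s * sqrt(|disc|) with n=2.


d = -129, d mod 4 = 3, so disc(K) = 4d = -516; |disc(K)| = 516
Imaginary quadratic field, so n = 2, s = r2 = 1, r1 = 0
M = (n!/n^n) * (4/pi)^s * sqrt(|disc(K)|) = (2!/2^2) * (4/pi)^1 * sqrt(516)
= 0.5 * 1.273240 * 22.715633
= 14.4612

14.4612


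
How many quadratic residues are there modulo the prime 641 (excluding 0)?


For prime p, the number of non-zero quadratic residues is (p-1)/2.
= (641-1)/2
= 320

320


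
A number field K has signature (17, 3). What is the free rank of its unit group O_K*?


By Dirichlet's unit theorem:
rank = r1 + r2 - 1
= 17 + 3 - 1
= 19

19


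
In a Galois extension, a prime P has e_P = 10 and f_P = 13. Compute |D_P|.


|D_P| = e * f
= 10 * 13
= 130

130


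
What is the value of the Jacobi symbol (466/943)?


Compute (466/943) via quadratic reciprocity:
  pull out 2: (2/943) = +1  (since 943 mod 8 = 7)
  reciprocity: (233/943) -> +(943/233)
  reduce: (11/233)
  reciprocity: (11/233) -> +(233/11)
  reduce: (2/11)
  pull out 2: (2/11) = -1  (since 11 mod 8 = 3)
  (1/11) = 1
Product of signs = -1

-1


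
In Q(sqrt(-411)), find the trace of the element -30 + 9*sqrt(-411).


Tr(a + b*sqrt(d)) = (a + b*sqrt(d)) + (a - b*sqrt(d)) = 2a
= 2 * (-30)
= -60

-60


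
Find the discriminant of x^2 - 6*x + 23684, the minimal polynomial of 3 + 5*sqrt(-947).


The element 3 + 5*sqrt(-947) has minimal polynomial:
x^2 - 6*x + 23684
Discriminant = (-6)^2 - 4*(23684)
= 36 - 94736
= -94700

-94700


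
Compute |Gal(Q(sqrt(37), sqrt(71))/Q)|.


The 2 square roots of distinct primes are multiplicatively independent over Q,
so [K:Q] = 2^2 and Gal(K/Q) is isomorphic to (Z/2Z)^2.
|Gal| = 2^2 = 4

4


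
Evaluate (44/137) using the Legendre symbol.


p = 137 is prime, so compute (44/137) with the reciprocity algorithm (Jacobi-symbol steps: pull out 2s via (2/n), flip via reciprocity, reduce):
  pull out 2: (2/137) = +1  (since 137 mod 8 = 1)
  pull out 2: (2/137) = +1  (since 137 mod 8 = 1)
  reciprocity: (11/137) -> +(137/11)
  reduce: (5/11)
  reciprocity: (5/11) -> +(11/5)
  reduce: (1/5)
  (1/5) = 1
Product of signs = 1
(44/137) = 1

1


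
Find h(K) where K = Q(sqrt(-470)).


K = Q(sqrt(-470)). d mod 4 = 2, so D = disc(K) = 4d = -1880
h(K) equals the number of primitive reduced positive-definite forms (a, b, c) = a*x^2 + b*x*y + c*y^2 with b^2 - 4ac = D,
where reduced means |b| <= a <= c, with b >= 0 whenever |b| = a or a = c, and primitive means gcd(a, b, c) = 1.
Reduced forces 3a^2 <= |D| = 1880, so 1 <= a <= 25; b must have the parity of D, and c = (b^2 - D)/(4a) must be an integer >= a.
Enumerate a = 1..25, b in [-a, a]:
  a=1: (1, 0, 470)  [1]
  a=2: (2, 0, 235)  [1]
  a=3: (3, -2, 157), (3, 2, 157)  [2]
  a=4: none
  a=5: (5, 0, 94)  [1]
  a=6: (6, -4, 79), (6, 4, 79)  [2]
  a=7..8: none
  a=9: (9, -8, 54), (9, 8, 54)  [2]
  a=10: (10, 0, 47)  [1]
  a=11: (11, -10, 45), (11, 10, 45)  [2]
  a=12..14: none
  a=15: (15, -10, 33), (15, 10, 33)  [2]
  a=16..17: none
  a=18: (18, -8, 27), (18, 8, 27)  [2]
  a=19: (19, -18, 29), (19, 18, 29)  [2]
  a=20..21: none
  a=22: (22, -12, 23), (22, 12, 23)  [2]
  a=23..25: none
Total reduced forms: 1 + 1 + 2 + 1 + 2 + 2 + 1 + 2 + 2 + 2 + 2 + 2 = 20
h = 20

20


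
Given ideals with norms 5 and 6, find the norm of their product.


N(IJ) = N(I) * N(J)
= 5 * 6
= 30

30


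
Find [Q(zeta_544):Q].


The degree equals Euler's totient phi(544).
544 = 2^5 * 17
phi(544) = 256

256


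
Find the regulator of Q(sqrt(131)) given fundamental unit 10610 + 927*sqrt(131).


epsilon = 10610 + 927*sqrt(131)
= 21220.0000
R = ln(21220.0000)
= 9.9627

9.9627


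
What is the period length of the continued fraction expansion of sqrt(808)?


Run the CF algorithm for sqrt(808).
a_0 = floor(sqrt(808)) = 28; set m_0=0, q_0=1.
Recurrence: m' = q*a - m,  q' = (d - m'^2)/q,  a' = floor((a_0 + m')/q').
  step 1: m=28, q=24, a=2
  step 2: m=20, q=17, a=2
  step 3: m=14, q=36, a=1
  step 4: m=22, q=9, a=5
  step 5: m=23, q=31, a=1
  step 6: m=8, q=24, a=1
  step 7: m=16, q=23, a=1
  step 8: m=7, q=33, a=1
  step 9: m=26, q=4, a=13
  step 10: m=26, q=33, a=1
  step 11: m=7, q=23, a=1
  step 12: m=16, q=24, a=1
  step 13: m=8, q=31, a=1
  step 14: m=23, q=9, a=5
  step 15: m=22, q=36, a=1
  step 16: m=14, q=17, a=2
  step 17: m=20, q=24, a=2
  step 18: m=28, q=1, a=56
a_18 = 2*a_0 = 56, so the period closes here.
sqrt(808) = [28; 2, 2, 1, 5, 1, 1, 1, 1, 13, 1, 1, 1, 1, 5, 1, 2, 2, 56]
Period length = 18

18


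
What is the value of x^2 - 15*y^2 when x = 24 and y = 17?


x^2 - d*y^2
= 24^2 - 15*17^2
= 576 - 4335
= -3759

-3759


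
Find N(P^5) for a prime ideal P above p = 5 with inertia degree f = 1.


N(P^a) = p^(a*f)
= 5^(5*1)
= 5^5
= 3125

3125


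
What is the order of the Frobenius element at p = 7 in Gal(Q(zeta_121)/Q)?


The Frobenius at p in Gal(Q(zeta_n)/Q) = (Z/nZ)* is the class of p, so its order is ord_121(7), the smallest k >= 1 with 7^k = 1 mod 121.
n = 121 = 11^2, phi(121) = 110; the order divides phi(n).
Divisors of 110: 1, 2, 5, 10, 11, 22, 55, 110
Repeated squaring mod 121: 7^1 = 7, 7^2 = 49, 7^4 = 102, 7^8 = 119, 7^16 = 4, 7^32 = 16, 7^64 = 14
Test divisors in increasing order:
  k=1: 7^1 = 7 mod 121
  k=2: 7^2 = 49 mod 121
  k=5: 7^5 = 102 * 7 = 109 mod 121
  k=10: 7^10 = 119 * 49 = 23 mod 121
  k=11: 7^11 = 119 * 49 * 7 = 40 mod 121
  k=22: 7^22 = 4 * 102 * 49 = 27 mod 121
  k=55: 7^55 = 16 * 4 * 102 * 49 * 7 = 120 mod 121
  k=110: 7^110 = 14 * 16 * 119 * 102 * 49 = 1 mod 121  <- first divisor giving 1
Order = 110

110


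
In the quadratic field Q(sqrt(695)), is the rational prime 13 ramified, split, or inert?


K = Q(sqrt(695)). Since d mod 4 = 3, disc(K) = 2780.
Check p | disc: 2780 mod 13 = 11.
p does not divide disc. Compute Legendre symbol (d/p):
6^((13-1)/2) mod 13 = -1
(d/p) = -1, so p is inert: (p) stays prime with e=1, f=2, g=1.
Therefore p is inert.

inert


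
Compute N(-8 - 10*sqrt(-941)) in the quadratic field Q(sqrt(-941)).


N(a + b*sqrt(d)) = a^2 - d*b^2
= (-8)^2 - (-941)*(-10)^2
= 64 + 94100
= 94164

94164


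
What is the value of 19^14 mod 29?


p = 29 is prime and the exponent is (p-1)/2 = 14, so by Euler's criterion 19^14 = (19/29) = +1 or -1 mod 29.
Compute by square-and-multiply:
  14 = 8 + 4 + 2 (binary 1110)
  Repeated squaring mod 29: 19^1 = 19, 19^2 = 13, 19^4 = 24, 19^8 = 25
  19^14 = 19^8 * 19^4 * 19^2 = 25 * 24 * 13 mod 29
    25 * 24 = 600 = 20 mod 29
    20 * 13 = 260 = 28 mod 29
  19^14 = 28 mod 29
Result 28 = p - 1 = -1 mod 29: 19 is a quadratic non-residue mod 29. As a residue in [0, p-1] the value is 28.
19^14 mod 29 = 28

28


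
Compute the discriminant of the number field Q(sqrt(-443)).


For K = Q(sqrt(d)) with d squarefree: disc(K) = d if d = 1 mod 4, and disc(K) = 4d if d = 2 or 3 mod 4.
Here d = -443, and d mod 4 = 1.
d = 1 mod 4 (O_K = Z[(1+sqrt(d))/2]), so disc(K) = d = -443

-443


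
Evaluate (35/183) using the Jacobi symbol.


Compute (35/183) via quadratic reciprocity:
  reciprocity: (35/183) -> -(183/35)
  reduce: (8/35)
  pull out 2: (2/35) = -1  (since 35 mod 8 = 3)
  pull out 2: (2/35) = -1  (since 35 mod 8 = 3)
  pull out 2: (2/35) = -1  (since 35 mod 8 = 3)
  (1/35) = 1
Product of signs = 1

1


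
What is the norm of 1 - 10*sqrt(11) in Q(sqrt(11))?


N(a + b*sqrt(d)) = a^2 - d*b^2
= (1)^2 - (11)*(-10)^2
= 1 - 1100
= -1099

-1099


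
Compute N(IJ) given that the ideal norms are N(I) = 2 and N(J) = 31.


N(IJ) = N(I) * N(J)
= 2 * 31
= 62

62


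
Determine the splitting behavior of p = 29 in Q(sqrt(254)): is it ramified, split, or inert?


K = Q(sqrt(254)). Since d mod 4 = 2, disc(K) = 1016.
Check p | disc: 1016 mod 29 = 1.
p does not divide disc. Compute Legendre symbol (d/p):
22^((29-1)/2) mod 29 = 1
(d/p) = 1, so p splits: (p) = P*P' with e=1, f=1, g=2.
Therefore p is split.

split


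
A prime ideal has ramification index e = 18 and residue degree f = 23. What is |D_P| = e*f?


|D_P| = e * f
= 18 * 23
= 414

414


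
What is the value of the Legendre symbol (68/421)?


p = 421 is prime, so compute (68/421) with the reciprocity algorithm (Jacobi-symbol steps: pull out 2s via (2/n), flip via reciprocity, reduce):
  pull out 2: (2/421) = -1  (since 421 mod 8 = 5)
  pull out 2: (2/421) = -1  (since 421 mod 8 = 5)
  reciprocity: (17/421) -> +(421/17)
  reduce: (13/17)
  reciprocity: (13/17) -> +(17/13)
  reduce: (4/13)
  pull out 2: (2/13) = -1  (since 13 mod 8 = 5)
  pull out 2: (2/13) = -1  (since 13 mod 8 = 5)
  (1/13) = 1
Product of signs = 1
(68/421) = 1

1


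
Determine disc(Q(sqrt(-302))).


For K = Q(sqrt(d)) with d squarefree: disc(K) = d if d = 1 mod 4, and disc(K) = 4d if d = 2 or 3 mod 4.
Here d = -302, and d mod 4 = 2.
d = 2 mod 4, not 1 (O_K = Z[sqrt(d)]), so disc(K) = 4d = 4 * (-302) = -1208

-1208


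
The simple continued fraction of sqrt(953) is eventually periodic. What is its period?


Run the CF algorithm for sqrt(953).
a_0 = floor(sqrt(953)) = 30; set m_0=0, q_0=1.
Recurrence: m' = q*a - m,  q' = (d - m'^2)/q,  a' = floor((a_0 + m')/q').
  step 1: m=30, q=53, a=1
  step 2: m=23, q=8, a=6
  step 3: m=25, q=41, a=1
  step 4: m=16, q=17, a=2
  step 5: m=18, q=37, a=1
  step 6: m=19, q=16, a=3
  step 7: m=29, q=7, a=8
  step 8: m=27, q=32, a=1
  step 9: m=5, q=29, a=1
  step 10: m=24, q=13, a=4
  step 11: m=28, q=13, a=4
  step 12: m=24, q=29, a=1
  step 13: m=5, q=32, a=1
  step 14: m=27, q=7, a=8
  step 15: m=29, q=16, a=3
  step 16: m=19, q=37, a=1
  step 17: m=18, q=17, a=2
  step 18: m=16, q=41, a=1
  step 19: m=25, q=8, a=6
  step 20: m=23, q=53, a=1
  step 21: m=30, q=1, a=60
a_21 = 2*a_0 = 60, so the period closes here.
sqrt(953) = [30; 1, 6, 1, 2, 1, 3, 8, 1, 1, 4, 4, 1, 1, 8, 3, 1, 2, 1, 6, 1, 60]
Period length = 21

21


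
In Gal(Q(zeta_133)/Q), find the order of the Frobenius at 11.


The Frobenius at p in Gal(Q(zeta_n)/Q) = (Z/nZ)* is the class of p, so its order is ord_133(11), the smallest k >= 1 with 11^k = 1 mod 133.
n = 133 = 7 * 19, phi(133) = 108; the order divides phi(n).
Divisors of 108: 1, 2, 3, 4, 6, 9, 12, 18, 27, 36, 54, 108
Repeated squaring mod 133: 11^1 = 11, 11^2 = 121, 11^4 = 11, 11^8 = 121, 11^16 = 11, 11^32 = 121, 11^64 = 11
Test divisors in increasing order:
  k=1: 11^1 = 11 mod 133
  k=2: 11^2 = 121 mod 133
  k=3: 11^3 = 121 * 11 = 1 mod 133  <- first divisor giving 1
Order = 3

3


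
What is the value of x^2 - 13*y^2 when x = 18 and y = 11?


x^2 - d*y^2
= 18^2 - 13*11^2
= 324 - 1573
= -1249

-1249


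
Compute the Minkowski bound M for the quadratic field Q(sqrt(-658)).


d = -658, d mod 4 = 2, so disc(K) = 4d = -2632; |disc(K)| = 2632
Imaginary quadratic field, so n = 2, s = r2 = 1, r1 = 0
M = (n!/n^n) * (4/pi)^s * sqrt(|disc(K)|) = (2!/2^2) * (4/pi)^1 * sqrt(2632)
= 0.5 * 1.273240 * 51.303021
= 32.6605

32.6605


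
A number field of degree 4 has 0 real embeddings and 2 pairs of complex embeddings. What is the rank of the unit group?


By Dirichlet's unit theorem:
rank = r1 + r2 - 1
= 0 + 2 - 1
= 1

1


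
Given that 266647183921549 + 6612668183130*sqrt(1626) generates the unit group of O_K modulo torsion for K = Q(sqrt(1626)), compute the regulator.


epsilon = 266647183921549 + 6612668183130*sqrt(1626)
= 5.3329e+14
R = ln(5.3329e+14)
= 33.9101

33.9101


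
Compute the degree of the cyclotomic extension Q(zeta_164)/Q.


The degree equals Euler's totient phi(164).
164 = 2^2 * 41
phi(164) = 80

80


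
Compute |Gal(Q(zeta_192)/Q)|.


|Gal(Q(zeta_192)/Q)| = phi(192)
= 64

64


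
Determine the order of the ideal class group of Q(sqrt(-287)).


K = Q(sqrt(-287)). d mod 4 = 1, so D = disc(K) = d = -287
h(K) equals the number of primitive reduced positive-definite forms (a, b, c) = a*x^2 + b*x*y + c*y^2 with b^2 - 4ac = D,
where reduced means |b| <= a <= c, with b >= 0 whenever |b| = a or a = c, and primitive means gcd(a, b, c) = 1.
Reduced forces 3a^2 <= |D| = 287, so 1 <= a <= 9; b must have the parity of D, and c = (b^2 - D)/(4a) must be an integer >= a.
Enumerate a = 1..9, b in [-a, a]:
  a=1: (1, 1, 72)  [1]
  a=2: (2, -1, 36), (2, 1, 36)  [2]
  a=3: (3, -1, 24), (3, 1, 24)  [2]
  a=4: (4, -1, 18), (4, 1, 18)  [2]
  a=5: none
  a=6: (6, -5, 13), (6, -1, 12), (6, 1, 12), (6, 5, 13)  [4]
  a=7: (7, 7, 12)  [1]
  a=8: (8, -1, 9), (8, 1, 9)  [2]
  a=9: none
Total reduced forms: 1 + 2 + 2 + 2 + 4 + 1 + 2 = 14
h = 14

14


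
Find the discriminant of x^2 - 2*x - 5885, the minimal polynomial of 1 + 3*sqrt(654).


The element 1 + 3*sqrt(654) has minimal polynomial:
x^2 - 2*x - 5885
Discriminant = (-2)^2 - 4*(-5885)
= 4 + 23540
= 23544

23544


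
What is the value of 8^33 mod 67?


p = 67 is prime and the exponent is (p-1)/2 = 33, so by Euler's criterion 8^33 = (8/67) = +1 or -1 mod 67.
Compute by square-and-multiply:
  33 = 32 + 1 (binary 100001)
  Repeated squaring mod 67: 8^1 = 8, 8^2 = 64, 8^4 = 9, 8^8 = 14, 8^16 = 62, 8^32 = 25
  8^33 = 8^32 * 8^1 = 25 * 8 mod 67
    25 * 8 = 200 = 66 mod 67
  8^33 = 66 mod 67
Result 66 = p - 1 = -1 mod 67: 8 is a quadratic non-residue mod 67. As a residue in [0, p-1] the value is 66.
8^33 mod 67 = 66

66


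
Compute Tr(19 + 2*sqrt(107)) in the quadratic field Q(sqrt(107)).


Tr(a + b*sqrt(d)) = (a + b*sqrt(d)) + (a - b*sqrt(d)) = 2a
= 2 * (19)
= 38

38


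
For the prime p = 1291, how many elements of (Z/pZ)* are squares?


For prime p, the number of non-zero quadratic residues is (p-1)/2.
= (1291-1)/2
= 645

645


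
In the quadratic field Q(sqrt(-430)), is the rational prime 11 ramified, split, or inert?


K = Q(sqrt(-430)). Since d mod 4 = 2, disc(K) = -1720.
Check p | disc: -1720 mod 11 = 7.
p does not divide disc. Compute Legendre symbol (d/p):
10^((11-1)/2) mod 11 = -1
(d/p) = -1, so p is inert: (p) stays prime with e=1, f=2, g=1.
Therefore p is inert.

inert


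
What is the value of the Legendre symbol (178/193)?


p = 193 is prime, so compute (178/193) with the reciprocity algorithm (Jacobi-symbol steps: pull out 2s via (2/n), flip via reciprocity, reduce):
  pull out 2: (2/193) = +1  (since 193 mod 8 = 1)
  reciprocity: (89/193) -> +(193/89)
  reduce: (15/89)
  reciprocity: (15/89) -> +(89/15)
  reduce: (14/15)
  pull out 2: (2/15) = +1  (since 15 mod 8 = 7)
  reciprocity: (7/15) -> -(15/7)
  reduce: (1/7)
  (1/7) = 1
Product of signs = -1
(178/193) = -1

-1


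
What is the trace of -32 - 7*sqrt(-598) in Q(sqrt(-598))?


Tr(a + b*sqrt(d)) = (a + b*sqrt(d)) + (a - b*sqrt(d)) = 2a
= 2 * (-32)
= -64

-64


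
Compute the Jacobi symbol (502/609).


Compute (502/609) via quadratic reciprocity:
  pull out 2: (2/609) = +1  (since 609 mod 8 = 1)
  reciprocity: (251/609) -> +(609/251)
  reduce: (107/251)
  reciprocity: (107/251) -> -(251/107)
  reduce: (37/107)
  reciprocity: (37/107) -> +(107/37)
  reduce: (33/37)
  reciprocity: (33/37) -> +(37/33)
  reduce: (4/33)
  pull out 2: (2/33) = +1  (since 33 mod 8 = 1)
  pull out 2: (2/33) = +1  (since 33 mod 8 = 1)
  (1/33) = 1
Product of signs = -1

-1


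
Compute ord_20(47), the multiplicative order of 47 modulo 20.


We want ord_20(47), the smallest k >= 1 with 47^k = 1 mod 20.
n = 20 = 2^2 * 5, phi(20) = 8; the order divides phi(n).
Divisors of 8: 1, 2, 4, 8
Repeated squaring mod 20: 47^1 = 7, 47^2 = 9, 47^4 = 1, 47^8 = 1
Test divisors in increasing order:
  k=1: 47^1 = 7 mod 20
  k=2: 47^2 = 9 mod 20
  k=4: 47^4 = 1 mod 20  <- first divisor giving 1
Order = 4

4


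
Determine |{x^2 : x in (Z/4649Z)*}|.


For prime p, the number of non-zero quadratic residues is (p-1)/2.
= (4649-1)/2
= 2324

2324


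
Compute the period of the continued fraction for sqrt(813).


Run the CF algorithm for sqrt(813).
a_0 = floor(sqrt(813)) = 28; set m_0=0, q_0=1.
Recurrence: m' = q*a - m,  q' = (d - m'^2)/q,  a' = floor((a_0 + m')/q').
  step 1: m=28, q=29, a=1
  step 2: m=1, q=28, a=1
  step 3: m=27, q=3, a=18
  step 4: m=27, q=28, a=1
  step 5: m=1, q=29, a=1
  step 6: m=28, q=1, a=56
a_6 = 2*a_0 = 56, so the period closes here.
sqrt(813) = [28; 1, 1, 18, 1, 1, 56]
Period length = 6

6


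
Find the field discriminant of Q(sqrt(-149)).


For K = Q(sqrt(d)) with d squarefree: disc(K) = d if d = 1 mod 4, and disc(K) = 4d if d = 2 or 3 mod 4.
Here d = -149, and d mod 4 = 3.
d = 3 mod 4, not 1 (O_K = Z[sqrt(d)]), so disc(K) = 4d = 4 * (-149) = -596

-596


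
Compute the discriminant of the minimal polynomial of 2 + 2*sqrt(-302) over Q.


The element 2 + 2*sqrt(-302) has minimal polynomial:
x^2 - 4*x + 1212
Discriminant = (-4)^2 - 4*(1212)
= 16 - 4848
= -4832

-4832


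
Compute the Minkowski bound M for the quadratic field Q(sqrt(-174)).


d = -174, d mod 4 = 2, so disc(K) = 4d = -696; |disc(K)| = 696
Imaginary quadratic field, so n = 2, s = r2 = 1, r1 = 0
M = (n!/n^n) * (4/pi)^s * sqrt(|disc(K)|) = (2!/2^2) * (4/pi)^1 * sqrt(696)
= 0.5 * 1.273240 * 26.381812
= 16.7952

16.7952


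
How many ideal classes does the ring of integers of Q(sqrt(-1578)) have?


K = Q(sqrt(-1578)). d mod 4 = 2, so D = disc(K) = 4d = -6312
h(K) equals the number of primitive reduced positive-definite forms (a, b, c) = a*x^2 + b*x*y + c*y^2 with b^2 - 4ac = D,
where reduced means |b| <= a <= c, with b >= 0 whenever |b| = a or a = c, and primitive means gcd(a, b, c) = 1.
Reduced forces 3a^2 <= |D| = 6312, so 1 <= a <= 45; b must have the parity of D, and c = (b^2 - D)/(4a) must be an integer >= a.
Enumerate a = 1..45, b in [-a, a]:
  a=1: (1, 0, 1578)  [1]
  a=2: (2, 0, 789)  [1]
  a=3: (3, 0, 526)  [1]
  a=4..5: none
  a=6: (6, 0, 263)  [1]
  a=7: (7, -4, 226), (7, 4, 226)  [2]
  a=8..13: none
  a=14: (14, -4, 113), (14, 4, 113)  [2]
  a=15..20: none
  a=21: (21, -18, 79), (21, 18, 79)  [2]
  a=22: none
  a=23: (23, -6, 69), (23, 6, 69)  [2]
  a=24..40: none
  a=41: (41, -24, 42), (41, 24, 42)  [2]
  a=42: none
  a=43: (43, -40, 46), (43, 40, 46)  [2]
  a=44..45: none
Total reduced forms: 1 + 1 + 1 + 1 + 2 + 2 + 2 + 2 + 2 + 2 = 16
h = 16

16


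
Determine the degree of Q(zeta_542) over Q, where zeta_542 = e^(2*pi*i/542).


The degree equals Euler's totient phi(542).
542 = 2 * 271
phi(542) = 270

270


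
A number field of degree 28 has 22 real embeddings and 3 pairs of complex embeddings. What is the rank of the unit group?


By Dirichlet's unit theorem:
rank = r1 + r2 - 1
= 22 + 3 - 1
= 24

24


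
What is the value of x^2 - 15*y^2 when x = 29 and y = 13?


x^2 - d*y^2
= 29^2 - 15*13^2
= 841 - 2535
= -1694

-1694


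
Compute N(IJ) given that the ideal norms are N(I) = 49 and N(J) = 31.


N(IJ) = N(I) * N(J)
= 49 * 31
= 1519

1519


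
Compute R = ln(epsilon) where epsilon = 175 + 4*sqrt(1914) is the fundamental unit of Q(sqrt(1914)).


epsilon = 175 + 4*sqrt(1914)
= 349.9971
R = ln(349.9971)
= 5.8579

5.8579


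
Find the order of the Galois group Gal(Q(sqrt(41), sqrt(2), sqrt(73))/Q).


The 3 square roots of distinct primes are multiplicatively independent over Q,
so [K:Q] = 2^3 and Gal(K/Q) is isomorphic to (Z/2Z)^3.
|Gal| = 2^3 = 8

8


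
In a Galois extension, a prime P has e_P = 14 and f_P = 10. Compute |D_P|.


|D_P| = e * f
= 14 * 10
= 140

140


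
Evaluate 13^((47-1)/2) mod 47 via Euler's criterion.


p = 47 is prime and the exponent is (p-1)/2 = 23, so by Euler's criterion 13^23 = (13/47) = +1 or -1 mod 47.
Compute by square-and-multiply:
  23 = 16 + 4 + 2 + 1 (binary 10111)
  Repeated squaring mod 47: 13^1 = 13, 13^2 = 28, 13^4 = 32, 13^8 = 37, 13^16 = 6
  13^23 = 13^16 * 13^4 * 13^2 * 13^1 = 6 * 32 * 28 * 13 mod 47
    6 * 32 = 192 = 4 mod 47
    4 * 28 = 112 = 18 mod 47
    18 * 13 = 234 = 46 mod 47
  13^23 = 46 mod 47
Result 46 = p - 1 = -1 mod 47: 13 is a quadratic non-residue mod 47. As a residue in [0, p-1] the value is 46.
13^23 mod 47 = 46

46


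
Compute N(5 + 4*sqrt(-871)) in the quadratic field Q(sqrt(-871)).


N(a + b*sqrt(d)) = a^2 - d*b^2
= (5)^2 - (-871)*(4)^2
= 25 + 13936
= 13961

13961


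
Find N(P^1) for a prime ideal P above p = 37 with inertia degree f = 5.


N(P^a) = p^(a*f)
= 37^(1*5)
= 37^5
= 69343957

69343957


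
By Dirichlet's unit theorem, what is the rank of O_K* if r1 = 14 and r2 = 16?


By Dirichlet's unit theorem:
rank = r1 + r2 - 1
= 14 + 16 - 1
= 29

29


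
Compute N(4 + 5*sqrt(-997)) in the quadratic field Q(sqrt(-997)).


N(a + b*sqrt(d)) = a^2 - d*b^2
= (4)^2 - (-997)*(5)^2
= 16 + 24925
= 24941

24941


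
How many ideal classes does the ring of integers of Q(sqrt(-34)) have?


K = Q(sqrt(-34)). d mod 4 = 2, so D = disc(K) = 4d = -136
h(K) equals the number of primitive reduced positive-definite forms (a, b, c) = a*x^2 + b*x*y + c*y^2 with b^2 - 4ac = D,
where reduced means |b| <= a <= c, with b >= 0 whenever |b| = a or a = c, and primitive means gcd(a, b, c) = 1.
Reduced forces 3a^2 <= |D| = 136, so 1 <= a <= 6; b must have the parity of D, and c = (b^2 - D)/(4a) must be an integer >= a.
Enumerate a = 1..6, b in [-a, a]:
  a=1: (1, 0, 34)  [1]
  a=2: (2, 0, 17)  [1]
  a=3..4: none
  a=5: (5, -2, 7), (5, 2, 7)  [2]
  a=6: none
Total reduced forms: 1 + 1 + 2 = 4
h = 4

4


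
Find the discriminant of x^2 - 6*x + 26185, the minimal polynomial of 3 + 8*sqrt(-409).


The element 3 + 8*sqrt(-409) has minimal polynomial:
x^2 - 6*x + 26185
Discriminant = (-6)^2 - 4*(26185)
= 36 - 104740
= -104704

-104704


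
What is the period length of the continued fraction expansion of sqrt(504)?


Run the CF algorithm for sqrt(504).
a_0 = floor(sqrt(504)) = 22; set m_0=0, q_0=1.
Recurrence: m' = q*a - m,  q' = (d - m'^2)/q,  a' = floor((a_0 + m')/q').
  step 1: m=22, q=20, a=2
  step 2: m=18, q=9, a=4
  step 3: m=18, q=20, a=2
  step 4: m=22, q=1, a=44
a_4 = 2*a_0 = 44, so the period closes here.
sqrt(504) = [22; 2, 4, 2, 44]
Period length = 4

4


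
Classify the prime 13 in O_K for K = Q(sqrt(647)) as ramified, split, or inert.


K = Q(sqrt(647)). Since d mod 4 = 3, disc(K) = 2588.
Check p | disc: 2588 mod 13 = 1.
p does not divide disc. Compute Legendre symbol (d/p):
10^((13-1)/2) mod 13 = 1
(d/p) = 1, so p splits: (p) = P*P' with e=1, f=1, g=2.
Therefore p is split.

split


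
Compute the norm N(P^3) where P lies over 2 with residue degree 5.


N(P^a) = p^(a*f)
= 2^(3*5)
= 2^15
= 32768

32768


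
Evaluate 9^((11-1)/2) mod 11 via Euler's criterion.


p = 11 is prime and the exponent is (p-1)/2 = 5, so by Euler's criterion 9^5 = (9/11) = +1 or -1 mod 11.
Compute by square-and-multiply:
  5 = 4 + 1 (binary 101)
  Repeated squaring mod 11: 9^1 = 9, 9^2 = 4, 9^4 = 5
  9^5 = 9^4 * 9^1 = 5 * 9 mod 11
    5 * 9 = 45 = 1 mod 11
  9^5 = 1 mod 11
Result 1: 9 is a quadratic residue mod 11.
9^5 mod 11 = 1

1


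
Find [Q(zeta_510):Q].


The degree equals Euler's totient phi(510).
510 = 2 * 3 * 5 * 17
phi(510) = 128

128


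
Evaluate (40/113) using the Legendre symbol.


p = 113 is prime, so compute (40/113) with the reciprocity algorithm (Jacobi-symbol steps: pull out 2s via (2/n), flip via reciprocity, reduce):
  pull out 2: (2/113) = +1  (since 113 mod 8 = 1)
  pull out 2: (2/113) = +1  (since 113 mod 8 = 1)
  pull out 2: (2/113) = +1  (since 113 mod 8 = 1)
  reciprocity: (5/113) -> +(113/5)
  reduce: (3/5)
  reciprocity: (3/5) -> +(5/3)
  reduce: (2/3)
  pull out 2: (2/3) = -1  (since 3 mod 8 = 3)
  (1/3) = 1
Product of signs = -1
(40/113) = -1

-1


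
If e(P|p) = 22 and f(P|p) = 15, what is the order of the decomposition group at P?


|D_P| = e * f
= 22 * 15
= 330

330


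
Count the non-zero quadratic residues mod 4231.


For prime p, the number of non-zero quadratic residues is (p-1)/2.
= (4231-1)/2
= 2115

2115


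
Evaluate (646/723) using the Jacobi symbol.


Compute (646/723) via quadratic reciprocity:
  pull out 2: (2/723) = -1  (since 723 mod 8 = 3)
  reciprocity: (323/723) -> -(723/323)
  reduce: (77/323)
  reciprocity: (77/323) -> +(323/77)
  reduce: (15/77)
  reciprocity: (15/77) -> +(77/15)
  reduce: (2/15)
  pull out 2: (2/15) = +1  (since 15 mod 8 = 7)
  (1/15) = 1
Product of signs = 1

1


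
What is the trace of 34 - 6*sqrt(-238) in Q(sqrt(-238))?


Tr(a + b*sqrt(d)) = (a + b*sqrt(d)) + (a - b*sqrt(d)) = 2a
= 2 * (34)
= 68

68


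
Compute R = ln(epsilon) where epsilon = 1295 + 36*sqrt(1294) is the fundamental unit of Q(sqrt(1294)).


epsilon = 1295 + 36*sqrt(1294)
= 2589.9996
R = ln(2589.9996)
= 7.8594

7.8594


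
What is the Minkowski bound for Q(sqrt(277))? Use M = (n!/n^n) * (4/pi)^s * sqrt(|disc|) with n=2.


d = 277, d mod 4 = 1, so disc(K) = d = 277; |disc(K)| = 277
Real quadratic field, so n = 2, s = r2 = 0, r1 = 2
M = (n!/n^n) * (4/pi)^s * sqrt(|disc(K)|) = (2!/2^2) * (4/pi)^0 * sqrt(277)
= 0.5 * 1.000000 * 16.643317
= 8.3217

8.3217


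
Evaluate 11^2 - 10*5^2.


x^2 - d*y^2
= 11^2 - 10*5^2
= 121 - 250
= -129

-129


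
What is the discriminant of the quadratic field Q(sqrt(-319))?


For K = Q(sqrt(d)) with d squarefree: disc(K) = d if d = 1 mod 4, and disc(K) = 4d if d = 2 or 3 mod 4.
Here d = -319, and d mod 4 = 1.
d = 1 mod 4 (O_K = Z[(1+sqrt(d))/2]), so disc(K) = d = -319

-319


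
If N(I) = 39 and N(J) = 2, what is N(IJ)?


N(IJ) = N(I) * N(J)
= 39 * 2
= 78

78


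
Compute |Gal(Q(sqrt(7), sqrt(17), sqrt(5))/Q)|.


The 3 square roots of distinct primes are multiplicatively independent over Q,
so [K:Q] = 2^3 and Gal(K/Q) is isomorphic to (Z/2Z)^3.
|Gal| = 2^3 = 8

8


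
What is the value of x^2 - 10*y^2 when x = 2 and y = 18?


x^2 - d*y^2
= 2^2 - 10*18^2
= 4 - 3240
= -3236

-3236


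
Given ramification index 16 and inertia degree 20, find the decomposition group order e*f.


|D_P| = e * f
= 16 * 20
= 320

320


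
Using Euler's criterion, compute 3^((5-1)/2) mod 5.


p = 5 is prime and the exponent is (p-1)/2 = 2, so by Euler's criterion 3^2 = (3/5) = +1 or -1 mod 5.
Compute by square-and-multiply:
  2 = 2 (binary 10)
  Repeated squaring mod 5: 3^1 = 3, 3^2 = 4
  3^2 = 4 mod 5
Result 4 = p - 1 = -1 mod 5: 3 is a quadratic non-residue mod 5. As a residue in [0, p-1] the value is 4.
3^2 mod 5 = 4

4
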